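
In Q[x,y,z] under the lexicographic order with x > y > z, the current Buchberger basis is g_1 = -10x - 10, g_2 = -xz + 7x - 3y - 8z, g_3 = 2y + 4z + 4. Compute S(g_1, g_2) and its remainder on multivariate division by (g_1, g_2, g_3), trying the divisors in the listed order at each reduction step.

S(g_1, g_2) = 7x - 3y - 7z; remainder on division = -z - 1.

lcm(LM(g_1), LM(g_2)) = xz.
S = (lcm/LT(g_1))·g_1 − (lcm/LT(g_2))·g_2 = 7x - 3y - 7z.
Reduce S modulo (g_1, g_2, g_3) in that order:
  leading term x: subtract (-7/10)·g_1 from 7x - 3y - 7z → -3y - 7z - 7
  leading term y: subtract (-3/2)·g_3 from -3y - 7z - 7 → -z - 1
  leading term z: no divisor's leading term divides it; move -z to the remainder.
  leading term 1: no divisor's leading term divides it; move -1 to the remainder.
The remainder -z - 1 is nonzero, so it would be added as the next basis element.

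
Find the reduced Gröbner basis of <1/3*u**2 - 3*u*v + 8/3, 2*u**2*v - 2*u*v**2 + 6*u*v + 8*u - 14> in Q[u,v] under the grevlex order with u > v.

This is the nonlinear analogue of row-reducing a linear system.

f_1 = 1/3*u**2 - 3*u*v + 8/3, LT = u**2.
f_2 = 2*u**2*v - 2*u*v**2 + 6*u*v + 8*u - 14, LT = u**2*v.

S(f_1,f_2): lcm = u**2*v. S = -8*u*v**2 - 3*u*v - 4*u + 8*v + 7.
  leading term u*v**2: no divisor's leading term divides it; move -8*u*v**2 to the remainder.
  leading term u*v: no divisor's leading term divides it; move -3*u*v to the remainder.
  leading term u: no divisor's leading term divides it; move -4*u to the remainder.
  leading term v: no divisor's leading term divides it; move 8*v to the remainder.
  leading term 1: no divisor's leading term divides it; move 7 to the remainder.
  remainder -8*u*v**2 - 3*u*v - 4*u + 8*v + 7 ≠ 0; add g_3 = -8*u*v**2 - 3*u*v - 4*u + 8*v + 7 to the basis.

S(f_1,g_3): lcm = u**2*v**2. S = -9*u*v**3 - 3/8*u**2*v - 1/2*u**2 + u*v + 8*v**2 + 7/8*u.
  leading term u*v**3: subtract (9/8*v)·g_3 from -9*u*v**3 - 3/8*u**2*v - 1/2*u**2 + u*v + 8*v**2 + 7/8*u → -3/8*u**2*v + 27/8*u*v**2 - 1/2*u**2 + 11/2*u*v - v**2 + 7/8*u - 63/8*v
  leading term u**2*v: subtract (-9/8*v)·f_1 from -3/8*u**2*v + 27/8*u*v**2 - 1/2*u**2 + 11/2*u*v - v**2 + 7/8*u - 63/8*v → -1/2*u**2 + 11/2*u*v - v**2 + 7/8*u - 39/8*v
  leading term u**2: subtract (-3/2)·f_1 from -1/2*u**2 + 11/2*u*v - v**2 + 7/8*u - 39/8*v → u*v - v**2 + 7/8*u - 39/8*v + 4
  leading term u*v: no divisor's leading term divides it; move u*v to the remainder.
  leading term v**2: no divisor's leading term divides it; move -v**2 to the remainder.
  leading term u: no divisor's leading term divides it; move 7/8*u to the remainder.
  leading term v: no divisor's leading term divides it; move -39/8*v to the remainder.
  leading term 1: no divisor's leading term divides it; move 4 to the remainder.
  remainder u*v - v**2 + 7/8*u - 39/8*v + 4 ≠ 0; add g_4 = u*v - v**2 + 7/8*u - 39/8*v + 4 to the basis.

S(g_3,g_4): lcm = u*v**2. S = v**3 - 1/2*u*v + 39/8*v**2 + 1/2*u - 5*v - 7/8.
  leading term v**3: no divisor's leading term divides it; move v**3 to the remainder.
  leading term u*v: subtract (-1/2)·g_4 from -1/2*u*v + 39/8*v**2 + 1/2*u - 5*v - 7/8 → 35/8*v**2 + 15/16*u - 119/16*v + 9/8
  leading term v**2: no divisor's leading term divides it; move 35/8*v**2 to the remainder.
  leading term u: no divisor's leading term divides it; move 15/16*u to the remainder.
  leading term v: no divisor's leading term divides it; move -119/16*v to the remainder.
  leading term 1: no divisor's leading term divides it; move 9/8 to the remainder.
  remainder v**3 + 35/8*v**2 + 15/16*u - 119/16*v + 9/8 ≠ 0; add g_5 = v**3 + 35/8*v**2 + 15/16*u - 119/16*v + 9/8 to the basis.

The other S-polynomials (S(f_2,g_3), S(f_1,g_4), S(f_2,g_4), S(f_1,g_5), S(f_2,g_5), S(g_3,g_5), S(g_4,g_5)) all reduce to 0 modulo the current basis, so we have a Gröbner basis.
Inter-reduce: drop elements whose leading term is divisible by another's, tail-reduce, and make monic.

G = {v**3 + 35/8*v**2 + 15/16*u - 119/16*v + 9/8, u**2 - 9*v**2 + 63/8*u - 351/8*v + 44, u*v - v**2 + 7/8*u - 39/8*v + 4}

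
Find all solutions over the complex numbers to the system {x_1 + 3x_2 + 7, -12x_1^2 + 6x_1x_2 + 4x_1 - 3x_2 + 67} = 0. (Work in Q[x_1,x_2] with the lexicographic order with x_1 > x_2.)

{(2, -3), (-37/14, -61/42)}

Compute a lex Gröbner basis by Buchberger's algorithm.
f_1 = x_1 + 3x_2 + 7, LT = x_1.
f_2 = -12x_1^2 + 6x_1x_2 + 4x_1 - 3x_2 + 67, LT = x_1^2.

S(f_1,f_2): lcm = x_1^2. S = 7/2x_1x_2 + 22/3x_1 - 1/4x_2 + 67/12.
  reduce S modulo (f_1, f_2):
  remainder -21/2x_2^2 - 187/4x_2 - 183/4 ≠ 0; add h_3 = -21/2x_2^2 - 187/4x_2 - 183/4 to the basis.

The other S-polynomials (S(f_1,h_3), S(f_2,h_3)) all reduce to 0 modulo the current basis, so we have a Gröbner basis.
Inter-reduce: drop elements whose leading term is divisible by another's, tail-reduce, and make monic.
Reduced Gröbner basis: {x_1 + 3x_2 + 7, x_2^2 + 187/42x_2 + 61/14}.

Since the basis is lex-ordered, x_2^2 + 187/42x_2 + 61/14 is univariate in x_2. Its roots are {-3, -61/42}. Back-substituting each root into the other basis elements fixes the other coordinates.
  x_2 = -3: the earlier basis element becomes x_1 - 2 = 0, giving x_1 = 2 — point (2, -3).
  x_2 = -61/42: the earlier basis element becomes x_1 + 37/14 = 0, giving x_1 = -37/14 — point (-37/14, -61/42).
Zero-dimensionality of the ideal guarantees finitely many solutions over ℂ.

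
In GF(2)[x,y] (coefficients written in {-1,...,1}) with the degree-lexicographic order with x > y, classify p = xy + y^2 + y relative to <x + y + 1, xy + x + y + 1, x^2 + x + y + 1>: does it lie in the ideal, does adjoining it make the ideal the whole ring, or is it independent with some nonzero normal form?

xy + y^2 + y lies in I (it reduces to 0).

First compute the reduced Gröbner basis of I by Buchberger's algorithm.
f_1 = x + y + 1, LT = x.
f_2 = xy + x + y + 1, LT = xy.
f_3 = x^2 + x + y + 1, LT = x^2.

S(f_1,f_2): lcm = xy. S = y^2 + x + 1.
  leading term y^2: no divisor's leading term divides it; move y^2 to the remainder.
  leading term x: subtract (1)·f_1 from x + 1 → y
  leading term y: no divisor's leading term divides it; move y to the remainder.
  remainder y^2 + y ≠ 0; add h_4 = y^2 + y to the basis.

S(f_1,f_3): lcm = x^2. S = xy + y + 1.
  leading term xy: subtract (y)·f_1 from xy + y + 1 → y^2 + 1
  leading term y^2: subtract (1)·h_4 from y^2 + 1 → y + 1
  leading term y: no divisor's leading term divides it; move y to the remainder.
  leading term 1: no divisor's leading term divides it; move 1 to the remainder.
  remainder y + 1 ≠ 0; add h_5 = y + 1 to the basis.

S(f_2,f_3): lcm = x^2y. S = x^2 + y^2 + x + y.
  leading term x^2: subtract (x)·f_1 from x^2 + y^2 + x + y → xy + y^2 + y
  leading term xy: subtract (y)·f_1 from xy + y^2 + y → 0
  remainder 0.

S(f_1,h_4): leading monomials are coprime, so the S-polynomial reduces to 0 (Buchberger's first criterion).
S(f_2,h_4): lcm = xy^2. S = y^2 + y.
  leading term y^2: subtract (1)·h_4 from y^2 + y → 0
  remainder 0.

S(f_3,h_4): leading monomials are coprime, so the S-polynomial reduces to 0 (Buchberger's first criterion).
S(f_1,h_5): leading monomials are coprime, so the S-polynomial reduces to 0 (Buchberger's first criterion).
S(f_2,h_5): lcm = xy. S = y + 1.
  leading term y: subtract (1)·h_5 from y + 1 → 0
  remainder 0.

S(f_3,h_5): leading monomials are coprime, so the S-polynomial reduces to 0 (Buchberger's first criterion).
S(h_4,h_5): lcm = y^2. S = 0.
  remainder 0.

Every S-polynomial of the final basis reduces to 0, so we have a Gröbner basis.
Inter-reduce: drop elements whose leading term is divisible by another's, tail-reduce, and make monic.
Reduced Gröbner basis: {x, y + 1}.
Label its elements g_1 = x, g_2 = y + 1.

Reduce p = xy + y^2 + y modulo G:
  leading term xy: subtract (y)·g_1 from xy + y^2 + y → y^2 + y
  leading term y^2: subtract (y)·g_2 from y^2 + y → 0
  normal form = 0.
Since the normal form is 0, p ∈ I.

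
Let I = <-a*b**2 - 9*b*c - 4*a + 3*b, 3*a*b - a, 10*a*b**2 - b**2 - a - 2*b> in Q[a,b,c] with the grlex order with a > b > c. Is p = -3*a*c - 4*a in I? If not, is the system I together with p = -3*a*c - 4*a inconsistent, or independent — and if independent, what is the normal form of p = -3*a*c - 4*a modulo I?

First compute the reduced Gröbner basis of I by Buchberger's algorithm.
f_1 = -a*b**2 - 9*b*c - 4*a + 3*b, LT = a*b**2.
f_2 = 3*a*b - a, LT = a*b.
f_3 = 10*a*b**2 - b**2 - a - 2*b, LT = a*b**2.

S(f_1,f_2): lcm = a*b**2. S = 1/3*a*b + 9*b*c + 4*a - 3*b.
  leading term a*b: subtract (1/9)·f_2 from 1/3*a*b + 9*b*c + 4*a - 3*b → 9*b*c + 37/9*a - 3*b
  leading term b*c: no divisor's leading term divides it; move 9*b*c to the remainder.
  leading term a: no divisor's leading term divides it; move 37/9*a to the remainder.
  leading term b: no divisor's leading term divides it; move -3*b to the remainder.
  remainder 9*b*c + 37/9*a - 3*b ≠ 0; add h_4 = 9*b*c + 37/9*a - 3*b to the basis.

S(f_1,f_3): lcm = a*b**2. S = 1/10*b**2 + 9*b*c + 41/10*a - 14/5*b.
  leading term b**2: no divisor's leading term divides it; move 1/10*b**2 to the remainder.
  leading term b*c: subtract (1)·h_4 from 9*b*c + 41/10*a - 14/5*b → -1/90*a + 1/5*b
  leading term a: no divisor's leading term divides it; move -1/90*a to the remainder.
  leading term b: no divisor's leading term divides it; move 1/5*b to the remainder.
  remainder 1/10*b**2 - 1/90*a + 1/5*b ≠ 0; add h_5 = 1/10*b**2 - 1/90*a + 1/5*b to the basis.

S(f_1,h_4): lcm = a*b**2*c. S = -37/81*a**2*b + 1/3*a*b**2 + 9*b*c**2 + 4*a*c - 3*b*c.
  leading term a**2*b: subtract (-37/243*a)·f_2 from -37/81*a**2*b + 1/3*a*b**2 + 9*b*c**2 + 4*a*c - 3*b*c → 1/3*a*b**2 + 9*b*c**2 - 37/243*a**2 + 4*a*c - 3*b*c
  leading term a*b**2: subtract (-1/3)·f_1 from 1/3*a*b**2 + 9*b*c**2 - 37/243*a**2 + 4*a*c - 3*b*c → 9*b*c**2 - 37/243*a**2 + 4*a*c - 6*b*c - 4/3*a + b
  leading term b*c**2: subtract (c)·h_4 from 9*b*c**2 - 37/243*a**2 + 4*a*c - 6*b*c - 4/3*a + b → -37/243*a**2 - 1/9*a*c - 3*b*c - 4/3*a + b
  leading term a**2: no divisor's leading term divides it; move -37/243*a**2 to the remainder.
  leading term a*c: no divisor's leading term divides it; move -1/9*a*c to the remainder.
  leading term b*c: subtract (-1/3)·h_4 from -3*b*c - 4/3*a + b → 1/27*a
  leading term a: no divisor's leading term divides it; move 1/27*a to the remainder.
  remainder -37/243*a**2 - 1/9*a*c + 1/27*a ≠ 0; add h_6 = -37/243*a**2 - 1/9*a*c + 1/27*a to the basis.

S(f_3,h_4): lcm = a*b**2*c. S = -37/81*a**2*b + 1/3*a*b**2 - 1/10*b**2*c - 1/10*a*c - 1/5*b*c.
  leading term a**2*b: subtract (-37/243*a)·f_2 from -37/81*a**2*b + 1/3*a*b**2 - 1/10*b**2*c - 1/10*a*c - 1/5*b*c → 1/3*a*b**2 - 1/10*b**2*c - 37/243*a**2 - 1/10*a*c - 1/5*b*c
  leading term a*b**2: subtract (-1/3)·f_1 from 1/3*a*b**2 - 1/10*b**2*c - 37/243*a**2 - 1/10*a*c - 1/5*b*c → -1/10*b**2*c - 37/243*a**2 - 1/10*a*c - 16/5*b*c - 4/3*a + b
  leading term b**2*c: subtract (-1/90*b)·h_4 from -1/10*b**2*c - 37/243*a**2 - 1/10*a*c - 16/5*b*c - 4/3*a + b → -37/243*a**2 + 37/810*a*b - 1/10*a*c - 1/30*b**2 - 16/5*b*c - 4/3*a + b
  leading term a**2: subtract (1)·h_6 from -37/243*a**2 + 37/810*a*b - 1/10*a*c - 1/30*b**2 - 16/5*b*c - 4/3*a + b → 37/810*a*b + 1/90*a*c - 1/30*b**2 - 16/5*b*c - 37/27*a + b
  leading term a*b: subtract (37/2430)·f_2 from 37/810*a*b + 1/90*a*c - 1/30*b**2 - 16/5*b*c - 37/27*a + b → 1/90*a*c - 1/30*b**2 - 16/5*b*c - 3293/2430*a + b
  leading term a*c: no divisor's leading term divides it; move 1/90*a*c to the remainder.
  leading term b**2: subtract (-1/3)·h_5 from -1/30*b**2 - 16/5*b*c - 3293/2430*a + b → -16/5*b*c - 1651/1215*a + 16/15*b
  leading term b*c: subtract (-16/45)·h_4 from -16/5*b*c - 1651/1215*a + 16/15*b → 25/243*a
  leading term a: no divisor's leading term divides it; move 25/243*a to the remainder.
  remainder 1/90*a*c + 25/243*a ≠ 0; add h_7 = 1/90*a*c + 25/243*a to the basis.

The other S-polynomials (S(f_2,f_3), S(f_2,h_4), S(f_1,h_5), S(f_2,h_5), S(f_3,h_5), S(h_4,h_5), S(f_1,h_6), S(f_2,h_6), S(f_3,h_6), S(h_4,h_6), S(h_5,h_6), S(f_1,h_7), S(f_2,h_7), S(f_3,h_7), S(h_4,h_7), S(h_5,h_7), S(h_6,h_7)) all reduce to 0 modulo the current basis, so we have a Gröbner basis.
Inter-reduce: drop elements whose leading term is divisible by another's, tail-reduce, and make monic.
Reduced Gröbner basis: {a**2 - 7*a, a*b - 1/3*a, a*c + 250/27*a, b**2 - 1/9*a + 2*b, b*c + 37/81*a - 1/3*b}.
Label its elements g_1 = a**2 - 7*a, g_2 = a*b - 1/3*a, g_3 = a*c + 250/27*a, g_4 = b**2 - 1/9*a + 2*b, g_5 = b*c + 37/81*a - 1/3*b.

Reduce p = -3*a*c - 4*a modulo G:
  leading term a*c: subtract (-3)·g_3 from -3*a*c - 4*a → 214/9*a
  leading term a: no divisor's leading term divides it; move 214/9*a to the remainder.
  normal form = 214/9*a.
The normal form is nonzero, so p ∉ I. Since p minus its normal form lies in I, I + (p) = I + (r) where r = 214/9*a; decide whether this ideal is the whole ring.
Run Buchberger on G together with r (pairs among the g_i already reduce to 0 since G is a Gröbner basis):
g_1 = a**2 - 7*a, LT = a**2.
g_2 = a*b - 1/3*a, LT = a*b.
g_3 = a*c + 250/27*a, LT = a*c.
g_4 = b**2 - 1/9*a + 2*b, LT = b**2.
g_5 = b*c + 37/81*a - 1/3*b, LT = b*c.
r = 214/9*a, LT = a.

The S-polynomials (S(g_1,g_2), S(g_1,g_3), S(g_1,g_4), S(g_1,g_5), S(g_1,r), S(g_2,g_3), S(g_2,g_4), S(g_2,g_5), S(g_2,r), S(g_3,g_4), S(g_3,g_5), S(g_3,r), S(g_4,g_5), S(g_4,r), S(g_5,r)) all reduce to 0 modulo the current basis, so we have a Gröbner basis.
Inter-reduce: drop elements whose leading term is divisible by another's, tail-reduce, and make monic.
Reduced Gröbner basis: {b**2 + 2*b, b*c - 1/3*b, a}.
The reduced Gröbner basis of I + (p) is {b**2 + 2*b, b*c - 1/3*b, a} ≠ {1}, a proper ideal, so the enlarged system stays consistent: p is independent of I, with normal form 214/9*a.

-3*a*c - 4*a is independent of I; its normal form modulo I is 214/9*a.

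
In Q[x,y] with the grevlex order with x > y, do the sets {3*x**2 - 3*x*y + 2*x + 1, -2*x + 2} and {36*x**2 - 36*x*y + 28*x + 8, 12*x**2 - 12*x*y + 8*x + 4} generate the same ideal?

Yes, the ideals are equal.

Since reduced Gröbner bases are canonical representatives of ideals under a given ordering, it suffices to compute and compare them.
Buchberger on the first generating set:
f_1 = 3*x**2 - 3*x*y + 2*x + 1, LT = x**2.
f_2 = -2*x + 2, LT = x.

S(f_1,f_2): lcm = x**2. S = -x*y + 5/3*x + 1/3.
  leading term x*y: subtract (1/2*y)·f_2 from -x*y + 5/3*x + 1/3 → 5/3*x - y + 1/3
  leading term x: subtract (-5/6)·f_2 from 5/3*x - y + 1/3 → -y + 2
  leading term y: no divisor's leading term divides it; move -y to the remainder.
  leading term 1: no divisor's leading term divides it; move 2 to the remainder.
  remainder -y + 2 ≠ 0; add g_3 = -y + 2 to the basis.

S(f_1,g_3): leading monomials are coprime, so the S-polynomial reduces to 0 (Buchberger's first criterion).
S(f_2,g_3): leading monomials are coprime, so the S-polynomial reduces to 0 (Buchberger's first criterion).
Every S-polynomial of the final basis reduces to 0, so we have a Gröbner basis.
Inter-reduce: drop elements whose leading term is divisible by another's, tail-reduce, and make monic.
Reduced Gröbner basis: {x - 1, y - 2}.

Buchberger on the second generating set:
h_1 = 36*x**2 - 36*x*y + 28*x + 8, LT = x**2.
h_2 = 12*x**2 - 12*x*y + 8*x + 4, LT = x**2.

S(h_1,h_2): lcm = x**2. S = 1/9*x - 1/9.
  leading term x: no divisor's leading term divides it; move 1/9*x to the remainder.
  leading term 1: no divisor's leading term divides it; move -1/9 to the remainder.
  remainder 1/9*x - 1/9 ≠ 0; add k_3 = 1/9*x - 1/9 to the basis.

S(h_1,k_3): lcm = x**2. S = -x*y + 16/9*x + 2/9.
  leading term x*y: subtract (-9*y)·k_3 from -x*y + 16/9*x + 2/9 → 16/9*x - y + 2/9
  leading term x: subtract (16)·k_3 from 16/9*x - y + 2/9 → -y + 2
  leading term y: no divisor's leading term divides it; move -y to the remainder.
  leading term 1: no divisor's leading term divides it; move 2 to the remainder.
  remainder -y + 2 ≠ 0; add k_4 = -y + 2 to the basis.

S(h_2,k_3): lcm = x**2. S = -x*y + 5/3*x + 1/3.
  leading term x*y: subtract (-9*y)·k_3 from -x*y + 5/3*x + 1/3 → 5/3*x - y + 1/3
  leading term x: subtract (15)·k_3 from 5/3*x - y + 1/3 → -y + 2
  leading term y: subtract (1)·k_4 from -y + 2 → 0
  remainder 0.

S(h_1,k_4): leading monomials are coprime, so the S-polynomial reduces to 0 (Buchberger's first criterion).
S(h_2,k_4): leading monomials are coprime, so the S-polynomial reduces to 0 (Buchberger's first criterion).
S(k_3,k_4): leading monomials are coprime, so the S-polynomial reduces to 0 (Buchberger's first criterion).
Every S-polynomial of the final basis reduces to 0, so we have a Gröbner basis.
Inter-reduce: drop elements whose leading term is divisible by another's, tail-reduce, and make monic.
Reduced Gröbner basis: {x - 1, y - 2}.

Same reduced basis, so the two generating sets span the same ideal.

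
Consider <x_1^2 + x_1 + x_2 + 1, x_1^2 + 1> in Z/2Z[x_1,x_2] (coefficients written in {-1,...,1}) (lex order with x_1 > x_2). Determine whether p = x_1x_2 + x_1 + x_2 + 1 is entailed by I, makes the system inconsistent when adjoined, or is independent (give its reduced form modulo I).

First compute the reduced Gröbner basis of I by Buchberger's algorithm.
f_1 = x_1^2 + x_1 + x_2 + 1, LT = x_1^2.
f_2 = x_1^2 + 1, LT = x_1^2.

S(f_1,f_2): lcm = x_1^2. S = x_1 + x_2.
  leading term x_1: no divisor's leading term divides it; move x_1 to the remainder.
  leading term x_2: no divisor's leading term divides it; move x_2 to the remainder.
  remainder x_1 + x_2 ≠ 0; add h_3 = x_1 + x_2 to the basis.

S(f_1,h_3): lcm = x_1^2. S = x_1x_2 + x_1 + x_2 + 1.
  leading term x_1x_2: subtract (x_2)·h_3 from x_1x_2 + x_1 + x_2 + 1 → x_1 + x_2^2 + x_2 + 1
  leading term x_1: subtract (1)·h_3 from x_1 + x_2^2 + x_2 + 1 → x_2^2 + 1
  leading term x_2^2: no divisor's leading term divides it; move x_2^2 to the remainder.
  leading term 1: no divisor's leading term divides it; move 1 to the remainder.
  remainder x_2^2 + 1 ≠ 0; add h_4 = x_2^2 + 1 to the basis.

The other S-polynomials (S(f_2,h_3), S(f_1,h_4), S(f_2,h_4), S(h_3,h_4)) all reduce to 0 modulo the current basis, so we have a Gröbner basis.
Inter-reduce: drop elements whose leading term is divisible by another's, tail-reduce, and make monic.
Reduced Gröbner basis: {x_1 + x_2, x_2^2 + 1}.
Label its elements g_1 = x_1 + x_2, g_2 = x_2^2 + 1.

Reduce p = x_1x_2 + x_1 + x_2 + 1 modulo G:
  leading term x_1x_2: subtract (x_2)·g_1 from x_1x_2 + x_1 + x_2 + 1 → x_1 + x_2^2 + x_2 + 1
  leading term x_1: subtract (1)·g_1 from x_1 + x_2^2 + x_2 + 1 → x_2^2 + 1
  leading term x_2^2: subtract (1)·g_2 from x_2^2 + 1 → 0
  normal form = 0.
Since the normal form is 0, p ∈ I.

x_1x_2 + x_1 + x_2 + 1 lies in I (it reduces to 0).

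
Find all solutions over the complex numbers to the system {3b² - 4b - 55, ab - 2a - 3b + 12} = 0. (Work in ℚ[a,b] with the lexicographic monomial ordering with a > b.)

{(69/17, -11/3), (1, 5)}

Compute a lex Gröbner basis by Buchberger's algorithm.
f_1 = 3b² - 4b - 55, LT = b².
f_2 = ab - 2a - 3b + 12, LT = ab.

S(f_1,f_2): lcm = ab². S = ⅔ab - 55/3a + 3b² - 12b.
  leading term ab: subtract (⅔)·f_2 from ⅔ab - 55/3a + 3b² - 12b → -17a + 3b² - 10b - 8
  leading term a: no divisor's leading term divides it; move -17a to the remainder.
  leading term b²: subtract (1)·f_1 from 3b² - 10b - 8 → -6b + 47
  leading term b: no divisor's leading term divides it; move -6b to the remainder.
  leading term 1: no divisor's leading term divides it; move 47 to the remainder.
  remainder -17a - 6b + 47 ≠ 0; add h_3 = -17a - 6b + 47 to the basis.

The other S-polynomials (S(f_1,h_3), S(f_2,h_3)) all reduce to 0 modulo the current basis, so we have a Gröbner basis.
Inter-reduce: drop elements whose leading term is divisible by another's, tail-reduce, and make monic.
Reduced Gröbner basis: {a + 6/17b - 47/17, b² - 4/3b - 55/3}.

Elimination: the polynomial b² - 4/3b - 55/3 lies in the elimination ideal for b, so b ∈ {-11/3, 5}. For each such b, the remaining basis elements (now univariate) give the rest of the solution.
  b = -11/3: the earlier basis element becomes a - 69/17 = 0, giving a = 69/17 — point (69/17, -11/3).
  b = 5: the earlier basis element becomes a - 1 = 0, giving a = 1 — point (1, 5).
Substituting each solution back into the original system confirms all equations vanish.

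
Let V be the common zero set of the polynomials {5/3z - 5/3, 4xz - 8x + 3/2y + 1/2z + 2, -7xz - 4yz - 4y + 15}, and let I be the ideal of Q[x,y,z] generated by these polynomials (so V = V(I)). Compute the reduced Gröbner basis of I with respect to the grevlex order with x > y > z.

G = {x - 1, y - 1, z - 1}

The reduced Gröbner basis is the canonical form of the ideal for this ordering.

f_1 = 5/3z - 5/3, LT = z.
f_2 = 4xz - 8x + 3/2y + 1/2z + 2, LT = xz.
f_3 = -7xz - 4yz - 4y + 15, LT = xz.

S(f_1,f_2): lcm = xz. S = x - 3/8y - 1/8z - 1/2.
  leading term x: no divisor's leading term divides it; move x to the remainder.
  leading term y: no divisor's leading term divides it; move -3/8y to the remainder.
  leading term z: subtract (-3/40)·f_1 from -1/8z - 1/2 → -5/8
  leading term 1: no divisor's leading term divides it; move -5/8 to the remainder.
  remainder x - 3/8y - 5/8 ≠ 0; add g_4 = x - 3/8y - 5/8 to the basis.

S(f_1,f_3): lcm = xz. S = -4/7yz - x - 4/7y + 15/7.
  leading term yz: subtract (-12/35y)·f_1 from -4/7yz - x - 4/7y + 15/7 → -x - 8/7y + 15/7
  leading term x: subtract (-1)·g_4 from -x - 8/7y + 15/7 → -85/56y + 85/56
  leading term y: no divisor's leading term divides it; move -85/56y to the remainder.
  leading term 1: no divisor's leading term divides it; move 85/56 to the remainder.
  remainder -85/56y + 85/56 ≠ 0; add g_5 = -85/56y + 85/56 to the basis.

The other S-polynomials (S(f_2,f_3), S(f_1,g_4), S(f_2,g_4), S(f_3,g_4), S(f_1,g_5), S(f_2,g_5), S(f_3,g_5), S(g_4,g_5)) all reduce to 0 modulo the current basis, so we have a Gröbner basis.
Inter-reduce: drop elements whose leading term is divisible by another's, tail-reduce, and make monic.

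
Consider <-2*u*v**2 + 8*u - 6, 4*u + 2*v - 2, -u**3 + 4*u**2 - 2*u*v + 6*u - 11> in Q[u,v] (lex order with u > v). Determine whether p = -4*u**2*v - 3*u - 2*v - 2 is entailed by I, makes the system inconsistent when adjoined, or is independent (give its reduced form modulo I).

First compute the reduced Gröbner basis of I by Buchberger's algorithm.
f_1 = -2*u*v**2 + 8*u - 6, LT = u*v**2.
f_2 = 4*u + 2*v - 2, LT = u.
f_3 = -u**3 + 4*u**2 - 2*u*v + 6*u - 11, LT = u**3.

S(f_1,f_2): lcm = u*v**2. S = -4*u - 1/2*v**3 + 1/2*v**2 + 3.
  leading term u: subtract (-1)·f_2 from -4*u - 1/2*v**3 + 1/2*v**2 + 3 → -1/2*v**3 + 1/2*v**2 + 2*v + 1
  leading term v**3: no divisor's leading term divides it; move -1/2*v**3 to the remainder.
  leading term v**2: no divisor's leading term divides it; move 1/2*v**2 to the remainder.
  leading term v: no divisor's leading term divides it; move 2*v to the remainder.
  leading term 1: no divisor's leading term divides it; move 1 to the remainder.
  remainder -1/2*v**3 + 1/2*v**2 + 2*v + 1 ≠ 0; add h_4 = -1/2*v**3 + 1/2*v**2 + 2*v + 1 to the basis.

S(f_1,f_3): lcm = u**3*v**2. S = -4*u**3 + 4*u**2*v**2 + 3*u**2 - 2*u*v**3 + 6*u*v**2 - 11*v**2.
  leading term u**3: subtract (-u**2)·f_2 from -4*u**3 + 4*u**2*v**2 + 3*u**2 - 2*u*v**3 + 6*u*v**2 - 11*v**2 → 4*u**2*v**2 + 2*u**2*v + u**2 - 2*u*v**3 + 6*u*v**2 - 11*v**2
  leading term u**2*v**2: subtract (-2*u)·f_1 from 4*u**2*v**2 + 2*u**2*v + u**2 - 2*u*v**3 + 6*u*v**2 - 11*v**2 → 2*u**2*v + 17*u**2 - 2*u*v**3 + 6*u*v**2 - 12*u - 11*v**2
  leading term u**2*v: subtract (1/2*u*v)·f_2 from 2*u**2*v + 17*u**2 - 2*u*v**3 + 6*u*v**2 - 12*u - 11*v**2 → 17*u**2 - 2*u*v**3 + 5*u*v**2 + u*v - 12*u - 11*v**2
  leading term u**2: subtract (17/4*u)·f_2 from 17*u**2 - 2*u*v**3 + 5*u*v**2 + u*v - 12*u - 11*v**2 → -2*u*v**3 + 5*u*v**2 - 15/2*u*v - 7/2*u - 11*v**2
  leading term u*v**3: subtract (v)·f_1 from -2*u*v**3 + 5*u*v**2 - 15/2*u*v - 7/2*u - 11*v**2 → 5*u*v**2 - 31/2*u*v - 7/2*u - 11*v**2 + 6*v
  leading term u*v**2: subtract (-5/2)·f_1 from 5*u*v**2 - 31/2*u*v - 7/2*u - 11*v**2 + 6*v → -31/2*u*v + 33/2*u - 11*v**2 + 6*v - 15
  leading term u*v: subtract (-31/8*v)·f_2 from -31/2*u*v + 33/2*u - 11*v**2 + 6*v - 15 → 33/2*u - 13/4*v**2 - 7/4*v - 15
  leading term u: subtract (33/8)·f_2 from 33/2*u - 13/4*v**2 - 7/4*v - 15 → -13/4*v**2 - 10*v - 27/4
  leading term v**2: no divisor's leading term divides it; move -13/4*v**2 to the remainder.
  leading term v: no divisor's leading term divides it; move -10*v to the remainder.
  leading term 1: no divisor's leading term divides it; move -27/4 to the remainder.
  remainder -13/4*v**2 - 10*v - 27/4 ≠ 0; add h_5 = -13/4*v**2 - 10*v - 27/4 to the basis.

S(f_2,f_3): lcm = u**3. S = 1/2*u**2*v + 7/2*u**2 - 2*u*v + 6*u - 11.
  leading term u**2*v: subtract (1/8*u*v)·f_2 from 1/2*u**2*v + 7/2*u**2 - 2*u*v + 6*u - 11 → 7/2*u**2 - 1/4*u*v**2 - 7/4*u*v + 6*u - 11
  leading term u**2: subtract (7/8*u)·f_2 from 7/2*u**2 - 1/4*u*v**2 - 7/4*u*v + 6*u - 11 → -1/4*u*v**2 - 7/2*u*v + 31/4*u - 11
  leading term u*v**2: subtract (1/8)·f_1 from -1/4*u*v**2 - 7/2*u*v + 31/4*u - 11 → -7/2*u*v + 27/4*u - 41/4
  leading term u*v: subtract (-7/8*v)·f_2 from -7/2*u*v + 27/4*u - 41/4 → 27/4*u + 7/4*v**2 - 7/4*v - 41/4
  leading term u: subtract (27/16)·f_2 from 27/4*u + 7/4*v**2 - 7/4*v - 41/4 → 7/4*v**2 - 41/8*v - 55/8
  leading term v**2: subtract (-7/13)·h_5 from 7/4*v**2 - 41/8*v - 55/8 → -1093/104*v - 1093/104
  leading term v: no divisor's leading term divides it; move -1093/104*v to the remainder.
  leading term 1: no divisor's leading term divides it; move -1093/104 to the remainder.
  remainder -1093/104*v - 1093/104 ≠ 0; add h_6 = -1093/104*v - 1093/104 to the basis.

The other S-polynomials (S(f_1,h_4), S(f_2,h_4), S(f_3,h_4), S(f_1,h_5), S(f_2,h_5), S(f_3,h_5), S(h_4,h_5), S(f_1,h_6), S(f_2,h_6), S(f_3,h_6), S(h_4,h_6), S(h_5,h_6)) all reduce to 0 modulo the current basis, so we have a Gröbner basis.
Inter-reduce: drop elements whose leading term is divisible by another's, tail-reduce, and make monic.
Reduced Gröbner basis: {u - 1, v + 1}.
Label its elements g_1 = u - 1, g_2 = v + 1.

Reduce p = -4*u**2*v - 3*u - 2*v - 2 modulo G:
  leading term u**2*v: subtract (-4*u*v)·g_1 from -4*u**2*v - 3*u - 2*v - 2 → -4*u*v - 3*u - 2*v - 2
  leading term u*v: subtract (-4*v)·g_1 from -4*u*v - 3*u - 2*v - 2 → -3*u - 6*v - 2
  leading term u: subtract (-3)·g_1 from -3*u - 6*v - 2 → -6*v - 5
  leading term v: subtract (-6)·g_2 from -6*v - 5 → 1
  leading term 1: no divisor's leading term divides it; move 1 to the remainder.
  normal form = 1.
The normal form is nonzero, so p ∉ I. Since p minus its normal form lies in I, I + (p) = I + (r) where r = 1; decide whether this ideal is the whole ring.
Here r = 1 is a nonzero constant, hence a unit: 1 ∈ I + (p), the Gröbner basis of I + (p) is {1}, and the enlarged system has no common solution — adjoining p is inconsistent.

Adjoining -4*u**2*v - 3*u - 2*v - 2 makes the ideal the whole ring: the system is inconsistent.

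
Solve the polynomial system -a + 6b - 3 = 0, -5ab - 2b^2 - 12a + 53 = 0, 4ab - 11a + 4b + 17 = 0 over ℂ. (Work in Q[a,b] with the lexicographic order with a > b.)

{(3, 1)}

Compute a lex Gröbner basis by Buchberger's algorithm.
f_1 = -a + 6b - 3, LT = a.
f_2 = -5ab - 12a - 2b^2 + 53, LT = ab.
f_3 = 4ab - 11a + 4b + 17, LT = ab.

S(f_1,f_2): lcm = ab. S = -12/5a - 32/5b^2 + 3b + 53/5.
  leading term a: subtract (12/5)·f_1 from -12/5a - 32/5b^2 + 3b + 53/5 → -32/5b^2 - 57/5b + 89/5
  leading term b^2: no divisor's leading term divides it; move -32/5b^2 to the remainder.
  leading term b: no divisor's leading term divides it; move -57/5b to the remainder.
  leading term 1: no divisor's leading term divides it; move 89/5 to the remainder.
  remainder -32/5b^2 - 57/5b + 89/5 ≠ 0; add h_4 = -32/5b^2 - 57/5b + 89/5 to the basis.

S(f_1,f_3): lcm = ab. S = 11/4a - 6b^2 + 2b - 17/4.
  leading term a: subtract (-11/4)·f_1 from 11/4a - 6b^2 + 2b - 17/4 → -6b^2 + 37/2b - 25/2
  leading term b^2: subtract (15/16)·h_4 from -6b^2 + 37/2b - 25/2 → 467/16b - 467/16
  leading term b: no divisor's leading term divides it; move 467/16b to the remainder.
  leading term 1: no divisor's leading term divides it; move -467/16 to the remainder.
  remainder 467/16b - 467/16 ≠ 0; add h_5 = 467/16b - 467/16 to the basis.

The other S-polynomials (S(f_2,f_3), S(f_1,h_4), S(f_2,h_4), S(f_3,h_4), S(f_1,h_5), S(f_2,h_5), S(f_3,h_5), S(h_4,h_5)) all reduce to 0 modulo the current basis, so we have a Gröbner basis.
Inter-reduce: drop elements whose leading term is divisible by another's, tail-reduce, and make monic.
Reduced Gröbner basis: {a - 3, b - 1}.

The lex basis is triangular: the last element involves only b. Solving b - 1 = 0 gives b ∈ {1}; substituting each value into the earlier elements determines the remaining variables.
  b = 1: the earlier basis element becomes a - 3 = 0, giving a = 3 — point (3, 1).
Check: every point annihilates each of the original generators.
Zero-dimensionality of the ideal guarantees finitely many solutions over ℂ.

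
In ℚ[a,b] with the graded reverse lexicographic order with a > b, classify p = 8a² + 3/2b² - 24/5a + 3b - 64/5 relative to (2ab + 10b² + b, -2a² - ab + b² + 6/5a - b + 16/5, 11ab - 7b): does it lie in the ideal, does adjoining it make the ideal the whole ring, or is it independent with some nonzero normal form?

First compute the reduced Gröbner basis of I by Buchberger's algorithm.
f_1 = 2ab + 10b² + b, LT = ab.
f_2 = -2a² - ab + b² + 6/5a - b + 16/5, LT = a².
f_3 = 11ab - 7b, LT = ab.

S(f_1,f_2): lcm = a²b. S = 9/2ab² + ½b³ + 11/10ab - ½b² + 8/5b.
  leading term ab²: subtract (9/4b)·f_1 from 9/2ab² + ½b³ + 11/10ab - ½b² + 8/5b → -22b³ + 11/10ab - 11/4b² + 8/5b
  leading term b³: no divisor's leading term divides it; move -22b³ to the remainder.
  leading term ab: subtract (11/20)·f_1 from 11/10ab - 11/4b² + 8/5b → -33/4b² + 21/20b
  leading term b²: no divisor's leading term divides it; move -33/4b² to the remainder.
  leading term b: no divisor's leading term divides it; move 21/20b to the remainder.
  remainder -22b³ - 33/4b² + 21/20b ≠ 0; add h_4 = -22b³ - 33/4b² + 21/20b to the basis.

S(f_1,f_3): lcm = ab. S = 5b² + 25/22b.
  leading term b²: no divisor's leading term divides it; move 5b² to the remainder.
  leading term b: no divisor's leading term divides it; move 25/22b to the remainder.
  remainder 5b² + 25/22b ≠ 0; add h_5 = 5b² + 25/22b to the basis.

S(f_2,f_3): lcm = a²b. S = ½ab² - ½b³ + 2/55ab + ½b² - 8/5b.
  leading term ab²: subtract (¼b)·f_1 from ½ab² - ½b³ + 2/55ab + ½b² - 8/5b → -3b³ + 2/55ab + ¼b² - 8/5b
  leading term b³: subtract (3/22)·h_4 from -3b³ + 2/55ab + ¼b² - 8/5b → 2/55ab + 11/8b² - 767/440b
  leading term ab: subtract (1/55)·f_1 from 2/55ab + 11/8b² - 767/440b → 105/88b² - 155/88b
  leading term b²: subtract (21/88)·h_5 from 105/88b² - 155/88b → -3935/1936b
  leading term b: no divisor's leading term divides it; move -3935/1936b to the remainder.
  remainder -3935/1936b ≠ 0; add h_6 = -3935/1936b to the basis.

The other S-polynomials (S(f_1,h_4), S(f_2,h_4), S(f_3,h_4), S(f_1,h_5), S(f_2,h_5), S(f_3,h_5), S(h_4,h_5), S(f_1,h_6), S(f_2,h_6), S(f_3,h_6), S(h_4,h_6), S(h_5,h_6)) all reduce to 0 modulo the current basis, so we have a Gröbner basis.
Inter-reduce: drop elements whose leading term is divisible by another's, tail-reduce, and make monic.
Reduced Gröbner basis: {a² - ⅗a - 8/5, b}.
Label its elements g_1 = a² - ⅗a - 8/5, g_2 = b.

Reduce p = 8a² + 3/2b² - 24/5a + 3b - 64/5 modulo G:
  leading term a²: subtract (8)·g_1 from 8a² + 3/2b² - 24/5a + 3b - 64/5 → 3/2b² + 3b
  leading term b²: subtract (3/2b)·g_2 from 3/2b² + 3b → 3b
  leading term b: subtract (3)·g_2 from 3b → 0
  normal form = 0.
Since the normal form is 0, p ∈ I.

8a² + 3/2b² - 24/5a + 3b - 64/5 lies in I (it reduces to 0).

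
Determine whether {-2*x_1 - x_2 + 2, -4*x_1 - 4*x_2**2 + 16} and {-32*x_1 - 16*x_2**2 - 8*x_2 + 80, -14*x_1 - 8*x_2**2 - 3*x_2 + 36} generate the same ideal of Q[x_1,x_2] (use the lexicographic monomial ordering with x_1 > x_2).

No, the ideals differ.

Since reduced Gröbner bases are canonical representatives of ideals under a given ordering, it suffices to compute and compare them.
Buchberger on the first generating set:
f_1 = -2*x_1 - x_2 + 2, LT = x_1.
f_2 = -4*x_1 - 4*x_2**2 + 16, LT = x_1.

S(f_1,f_2): lcm = x_1. S = -x_2**2 + 1/2*x_2 + 3.
  reduce S modulo (f_1, f_2):
  remainder -x_2**2 + 1/2*x_2 + 3 ≠ 0; add g_3 = -x_2**2 + 1/2*x_2 + 3 to the basis.

The other S-polynomials (S(f_1,g_3), S(f_2,g_3)) all reduce to 0 modulo the current basis, so we have a Gröbner basis.
Inter-reduce: drop elements whose leading term is divisible by another's, tail-reduce, and make monic.
Reduced Gröbner basis: {x_1 + 1/2*x_2 - 1, x_2**2 - 1/2*x_2 - 3}.

Buchberger on the second generating set:
h_1 = -32*x_1 - 16*x_2**2 - 8*x_2 + 80, LT = x_1.
h_2 = -14*x_1 - 8*x_2**2 - 3*x_2 + 36, LT = x_1.

S(h_1,h_2): lcm = x_1. S = -1/14*x_2**2 + 1/28*x_2 + 1/14.
  reduce S modulo (h_1, h_2):
  remainder -1/14*x_2**2 + 1/28*x_2 + 1/14 ≠ 0; add k_3 = -1/14*x_2**2 + 1/28*x_2 + 1/14 to the basis.

The other S-polynomials (S(h_1,k_3), S(h_2,k_3)) all reduce to 0 modulo the current basis, so we have a Gröbner basis.
Inter-reduce: drop elements whose leading term is divisible by another's, tail-reduce, and make monic.
Reduced Gröbner basis: {x_1 + 1/2*x_2 - 2, x_2**2 - 1/2*x_2 - 1}.

Since the reduced bases disagree, the two ideals are not the same.
The same test decides containment: I ⊆ J iff every generator of I reduces to 0 modulo a Gröbner basis of J.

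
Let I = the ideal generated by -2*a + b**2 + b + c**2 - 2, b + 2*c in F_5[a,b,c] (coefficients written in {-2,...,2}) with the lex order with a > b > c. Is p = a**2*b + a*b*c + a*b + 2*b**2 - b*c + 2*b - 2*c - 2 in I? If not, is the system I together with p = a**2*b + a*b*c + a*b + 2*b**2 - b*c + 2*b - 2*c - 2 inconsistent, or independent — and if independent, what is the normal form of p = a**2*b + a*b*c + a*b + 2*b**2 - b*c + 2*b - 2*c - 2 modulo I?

a**2*b + a*b*c + a*b + 2*b**2 - b*c + 2*b - 2*c - 2 is independent of I; its normal form modulo I is -c - 2.

First compute the reduced Gröbner basis of I by Buchberger's algorithm.
f_1 = -2*a + b**2 + b + c**2 - 2, LT = a.
f_2 = b + 2*c, LT = b.

The S-polynomials (S(f_1,f_2)) all reduce to 0 modulo the current basis, so we have a Gröbner basis.
Inter-reduce: drop elements whose leading term is divisible by another's, tail-reduce, and make monic.
Reduced Gröbner basis: {a + c + 1, b + 2*c}.
Label its elements g_1 = a + c + 1, g_2 = b + 2*c.

Reduce p = a**2*b + a*b*c + a*b + 2*b**2 - b*c + 2*b - 2*c - 2 modulo G:
  leading term a**2*b: subtract (a*b)·g_1 from a**2*b + a*b*c + a*b + 2*b**2 - b*c + 2*b - 2*c - 2 → 2*b**2 - b*c + 2*b - 2*c - 2
  leading term b**2: subtract (2*b)·g_2 from 2*b**2 - b*c + 2*b - 2*c - 2 → 2*b - 2*c - 2
  leading term b: subtract (2)·g_2 from 2*b - 2*c - 2 → -c - 2
  leading term c: no divisor's leading term divides it; move -c to the remainder.
  leading term 1: no divisor's leading term divides it; move -2 to the remainder.
  normal form = -c - 2.
The normal form is nonzero, so p ∉ I. Since p minus its normal form lies in I, I + (p) = I + (r) where r = -c - 2; decide whether this ideal is the whole ring.
Run Buchberger on G together with r (pairs among the g_i already reduce to 0 since G is a Gröbner basis):
g_1 = a + c + 1, LT = a.
g_2 = b + 2*c, LT = b.
r = -c - 2, LT = c.

The S-polynomials (S(g_1,g_2), S(g_1,r), S(g_2,r)) all reduce to 0 modulo the current basis, so we have a Gröbner basis.
Inter-reduce: drop elements whose leading term is divisible by another's, tail-reduce, and make monic.
Reduced Gröbner basis: {a - 1, b + 1, c + 2}.
The reduced Gröbner basis of I + (p) is {a - 1, b + 1, c + 2} ≠ {1}, a proper ideal, so the enlarged system stays consistent: p is independent of I, with normal form -c - 2.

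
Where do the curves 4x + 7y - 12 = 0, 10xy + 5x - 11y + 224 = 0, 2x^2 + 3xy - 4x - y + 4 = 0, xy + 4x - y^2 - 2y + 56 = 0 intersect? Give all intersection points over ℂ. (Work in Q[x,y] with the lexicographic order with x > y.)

{(-4, 4)}

Compute a lex Gröbner basis by Buchberger's algorithm.
f_1 = 4x + 7y - 12, LT = x.
f_2 = 10xy + 5x - 11y + 224, LT = xy.
f_3 = 2x^2 + 3xy - 4x - y + 4, LT = x^2.
f_4 = xy + 4x - y^2 - 2y + 56, LT = xy.

S(f_1,f_2): lcm = xy. S = -1/2x + 7/4y^2 - 19/10y - 112/5.
  leading term x: subtract (-1/8)·f_1 from -1/2x + 7/4y^2 - 19/10y - 112/5 → 7/4y^2 - 41/40y - 239/10
  leading term y^2: no divisor's leading term divides it; move 7/4y^2 to the remainder.
  leading term y: no divisor's leading term divides it; move -41/40y to the remainder.
  leading term 1: no divisor's leading term divides it; move -239/10 to the remainder.
  remainder 7/4y^2 - 41/40y - 239/10 ≠ 0; add h_5 = 7/4y^2 - 41/40y - 239/10 to the basis.

S(f_1,f_3): lcm = x^2. S = 1/4xy - x + 1/2y - 2.
  leading term xy: subtract (1/16y)·f_1 from 1/4xy - x + 1/2y - 2 → -x - 7/16y^2 + 5/4y - 2
  leading term x: subtract (-1/4)·f_1 from -x - 7/16y^2 + 5/4y - 2 → -7/16y^2 + 3y - 5
  leading term y^2: subtract (-1/4)·h_5 from -7/16y^2 + 3y - 5 → 439/160y - 439/40
  leading term y: no divisor's leading term divides it; move 439/160y to the remainder.
  leading term 1: no divisor's leading term divides it; move -439/40 to the remainder.
  remainder 439/160y - 439/40 ≠ 0; add h_6 = 439/160y - 439/40 to the basis.

The other S-polynomials (S(f_1,f_4), S(f_2,f_3), S(f_2,f_4), S(f_3,f_4), S(f_1,h_5), S(f_2,h_5), S(f_3,h_5), S(f_4,h_5), S(f_1,h_6), S(f_2,h_6), S(f_3,h_6), S(f_4,h_6), S(h_5,h_6)) all reduce to 0 modulo the current basis, so we have a Gröbner basis.
Inter-reduce: drop elements whose leading term is divisible by another's, tail-reduce, and make monic.
Reduced Gröbner basis: {x + 4, y - 4}.

Since the basis is lex-ordered, y - 4 is univariate in y. Its roots are {4}. Back-substituting each root into the other basis elements fixes the other coordinates.
  y = 4: the earlier basis element becomes x + 4 = 0, giving x = -4 — point (-4, 4).
Check: every point annihilates each of the original generators.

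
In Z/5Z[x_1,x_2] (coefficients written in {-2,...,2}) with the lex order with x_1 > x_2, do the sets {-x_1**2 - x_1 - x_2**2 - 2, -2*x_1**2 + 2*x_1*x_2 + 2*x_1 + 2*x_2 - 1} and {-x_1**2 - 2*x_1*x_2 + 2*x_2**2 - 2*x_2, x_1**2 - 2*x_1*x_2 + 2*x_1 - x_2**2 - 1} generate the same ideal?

Two ideals are equal iff their reduced Gröbner bases coincide (the reduced basis is unique for a fixed ordering).
Buchberger on the first generating set:
f_1 = -x_1**2 - x_1 - x_2**2 - 2, LT = x_1**2.
f_2 = -2*x_1**2 + 2*x_1*x_2 + 2*x_1 + 2*x_2 - 1, LT = x_1**2.

S(f_1,f_2): lcm = x_1**2. S = x_1*x_2 + 2*x_1 + x_2**2 + x_2 - 1.
  leading term x_1*x_2: no divisor's leading term divides it; move x_1*x_2 to the remainder.
  leading term x_1: no divisor's leading term divides it; move 2*x_1 to the remainder.
  leading term x_2**2: no divisor's leading term divides it; move x_2**2 to the remainder.
  leading term x_2: no divisor's leading term divides it; move x_2 to the remainder.
  leading term 1: no divisor's leading term divides it; move -1 to the remainder.
  remainder x_1*x_2 + 2*x_1 + x_2**2 + x_2 - 1 ≠ 0; add g_3 = x_1*x_2 + 2*x_1 + x_2**2 + x_2 - 1 to the basis.

S(f_1,g_3): lcm = x_1**2*x_2. S = -2*x_1**2 - x_1*x_2**2 + x_1 + x_2**3 + 2*x_2.
  leading term x_1**2: subtract (2)·f_1 from -2*x_1**2 - x_1*x_2**2 + x_1 + x_2**3 + 2*x_2 → -x_1*x_2**2 - 2*x_1 + x_2**3 + 2*x_2**2 + 2*x_2 - 1
  leading term x_1*x_2**2: subtract (-x_2)·g_3 from -x_1*x_2**2 - 2*x_1 + x_2**3 + 2*x_2**2 + 2*x_2 - 1 → 2*x_1*x_2 - 2*x_1 + 2*x_2**3 - 2*x_2**2 + x_2 - 1
  leading term x_1*x_2: subtract (2)·g_3 from 2*x_1*x_2 - 2*x_1 + 2*x_2**3 - 2*x_2**2 + x_2 - 1 → -x_1 + 2*x_2**3 + x_2**2 - x_2 + 1
  leading term x_1: no divisor's leading term divides it; move -x_1 to the remainder.
  leading term x_2**3: no divisor's leading term divides it; move 2*x_2**3 to the remainder.
  leading term x_2**2: no divisor's leading term divides it; move x_2**2 to the remainder.
  leading term x_2: no divisor's leading term divides it; move -x_2 to the remainder.
  leading term 1: no divisor's leading term divides it; move 1 to the remainder.
  remainder -x_1 + 2*x_2**3 + x_2**2 - x_2 + 1 ≠ 0; add g_4 = -x_1 + 2*x_2**3 + x_2**2 - x_2 + 1 to the basis.

S(f_1,g_4): lcm = x_1**2. S = 2*x_1*x_2**3 + x_1*x_2**2 - x_1*x_2 + 2*x_1 + x_2**2 + 2.
  leading term x_1*x_2**3: subtract (2*x_2**2)·g_3 from 2*x_1*x_2**3 + x_1*x_2**2 - x_1*x_2 + 2*x_1 + x_2**2 + 2 → 2*x_1*x_2**2 - x_1*x_2 + 2*x_1 - 2*x_2**4 - 2*x_2**3 - 2*x_2**2 + 2
  leading term x_1*x_2**2: subtract (2*x_2)·g_3 from 2*x_1*x_2**2 - x_1*x_2 + 2*x_1 - 2*x_2**4 - 2*x_2**3 - 2*x_2**2 + 2 → 2*x_1 - 2*x_2**4 + x_2**3 + x_2**2 + 2*x_2 + 2
  leading term x_1: subtract (-2)·g_4 from 2*x_1 - 2*x_2**4 + x_2**3 + x_2**2 + 2*x_2 + 2 → -2*x_2**4 - 2*x_2**2 - 1
  leading term x_2**4: no divisor's leading term divides it; move -2*x_2**4 to the remainder.
  leading term x_2**2: no divisor's leading term divides it; move -2*x_2**2 to the remainder.
  leading term 1: no divisor's leading term divides it; move -1 to the remainder.
  remainder -2*x_2**4 - 2*x_2**2 - 1 ≠ 0; add g_5 = -2*x_2**4 - 2*x_2**2 - 1 to the basis.

The other S-polynomials (S(f_2,g_3), S(f_2,g_4), S(g_3,g_4), S(f_1,g_5), S(f_2,g_5), S(g_3,g_5), S(g_4,g_5)) all reduce to 0 modulo the current basis, so we have a Gröbner basis.
Inter-reduce: drop elements whose leading term is divisible by another's, tail-reduce, and make monic.
Reduced Gröbner basis: {x_1 - 2*x_2**3 - x_2**2 + x_2 - 1, x_2**4 + x_2**2 - 2}.

Buchberger on the second generating set:
h_1 = -x_1**2 - 2*x_1*x_2 + 2*x_2**2 - 2*x_2, LT = x_1**2.
h_2 = x_1**2 - 2*x_1*x_2 + 2*x_1 - x_2**2 - 1, LT = x_1**2.

S(h_1,h_2): lcm = x_1**2. S = -x_1*x_2 - 2*x_1 - x_2**2 + 2*x_2 + 1.
  leading term x_1*x_2: no divisor's leading term divides it; move -x_1*x_2 to the remainder.
  leading term x_1: no divisor's leading term divides it; move -2*x_1 to the remainder.
  leading term x_2**2: no divisor's leading term divides it; move -x_2**2 to the remainder.
  leading term x_2: no divisor's leading term divides it; move 2*x_2 to the remainder.
  leading term 1: no divisor's leading term divides it; move 1 to the remainder.
  remainder -x_1*x_2 - 2*x_1 - x_2**2 + 2*x_2 + 1 ≠ 0; add k_3 = -x_1*x_2 - 2*x_1 - x_2**2 + 2*x_2 + 1 to the basis.

S(h_1,k_3): lcm = x_1**2*x_2. S = -2*x_1**2 + x_1*x_2**2 + 2*x_1*x_2 + x_1 - 2*x_2**3 + 2*x_2**2.
  leading term x_1**2: subtract (2)·h_1 from -2*x_1**2 + x_1*x_2**2 + 2*x_1*x_2 + x_1 - 2*x_2**3 + 2*x_2**2 → x_1*x_2**2 + x_1*x_2 + x_1 - 2*x_2**3 - 2*x_2**2 - x_2
  leading term x_1*x_2**2: subtract (-x_2)·k_3 from x_1*x_2**2 + x_1*x_2 + x_1 - 2*x_2**3 - 2*x_2**2 - x_2 → -x_1*x_2 + x_1 + 2*x_2**3
  leading term x_1*x_2: subtract (1)·k_3 from -x_1*x_2 + x_1 + 2*x_2**3 → -2*x_1 + 2*x_2**3 + x_2**2 - 2*x_2 - 1
  leading term x_1: no divisor's leading term divides it; move -2*x_1 to the remainder.
  leading term x_2**3: no divisor's leading term divides it; move 2*x_2**3 to the remainder.
  leading term x_2**2: no divisor's leading term divides it; move x_2**2 to the remainder.
  leading term x_2: no divisor's leading term divides it; move -2*x_2 to the remainder.
  leading term 1: no divisor's leading term divides it; move -1 to the remainder.
  remainder -2*x_1 + 2*x_2**3 + x_2**2 - 2*x_2 - 1 ≠ 0; add k_4 = -2*x_1 + 2*x_2**3 + x_2**2 - 2*x_2 - 1 to the basis.

S(h_1,k_4): lcm = x_1**2. S = x_1*x_2**3 - 2*x_1*x_2**2 + x_1*x_2 + 2*x_1 - 2*x_2**2 + 2*x_2.
  leading term x_1*x_2**3: subtract (-x_2**2)·k_3 from x_1*x_2**3 - 2*x_1*x_2**2 + x_1*x_2 + 2*x_1 - 2*x_2**2 + 2*x_2 → x_1*x_2**2 + x_1*x_2 + 2*x_1 - x_2**4 + 2*x_2**3 - x_2**2 + 2*x_2
  leading term x_1*x_2**2: subtract (-x_2)·k_3 from x_1*x_2**2 + x_1*x_2 + 2*x_1 - x_2**4 + 2*x_2**3 - x_2**2 + 2*x_2 → -x_1*x_2 + 2*x_1 - x_2**4 + x_2**3 + x_2**2 - 2*x_2
  leading term x_1*x_2: subtract (1)·k_3 from -x_1*x_2 + 2*x_1 - x_2**4 + x_2**3 + x_2**2 - 2*x_2 → -x_1 - x_2**4 + x_2**3 + 2*x_2**2 + x_2 - 1
  leading term x_1: subtract (-2)·k_4 from -x_1 - x_2**4 + x_2**3 + 2*x_2**2 + x_2 - 1 → -x_2**4 - x_2**2 + 2*x_2 + 2
  leading term x_2**4: no divisor's leading term divides it; move -x_2**4 to the remainder.
  leading term x_2**2: no divisor's leading term divides it; move -x_2**2 to the remainder.
  leading term x_2: no divisor's leading term divides it; move 2*x_2 to the remainder.
  leading term 1: no divisor's leading term divides it; move 2 to the remainder.
  remainder -x_2**4 - x_2**2 + 2*x_2 + 2 ≠ 0; add k_5 = -x_2**4 - x_2**2 + 2*x_2 + 2 to the basis.

The other S-polynomials (S(h_2,k_3), S(h_2,k_4), S(k_3,k_4), S(h_1,k_5), S(h_2,k_5), S(k_3,k_5), S(k_4,k_5)) all reduce to 0 modulo the current basis, so we have a Gröbner basis.
Inter-reduce: drop elements whose leading term is divisible by another's, tail-reduce, and make monic.
Reduced Gröbner basis: {x_1 - x_2**3 + 2*x_2**2 + x_2 - 2, x_2**4 + x_2**2 - 2*x_2 - 2}.

These differ, so the ideals are not equal.
The same test decides containment: I ⊆ J iff every generator of I reduces to 0 modulo a Gröbner basis of J.

No, the ideals differ.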